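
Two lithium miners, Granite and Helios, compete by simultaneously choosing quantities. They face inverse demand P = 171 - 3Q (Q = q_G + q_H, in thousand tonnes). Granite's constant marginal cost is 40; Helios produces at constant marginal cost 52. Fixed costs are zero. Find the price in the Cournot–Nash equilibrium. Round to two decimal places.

87.67

Granite's profit: π_G = (171 - 3Q)q_G - (40q_G). Setting ∂π_G/∂q_G = 0: 131 - 6q_G - 3(q_H) = 0.
Helios's profit: π_H = (171 - 3Q)q_H - (52q_H). Setting ∂π_H/∂q_H = 0: 119 - 6q_H - 3(q_G) = 0.
Best responses: q_G = (131 - 3q_H)/6, q_H = (119 - 3q_G)/6.
Substituting one into the other gives q_G = 143/9 and q_H = 107/9.
Total output Q = 250/9, so price P = 171 - 3·(250/9) = 263/3.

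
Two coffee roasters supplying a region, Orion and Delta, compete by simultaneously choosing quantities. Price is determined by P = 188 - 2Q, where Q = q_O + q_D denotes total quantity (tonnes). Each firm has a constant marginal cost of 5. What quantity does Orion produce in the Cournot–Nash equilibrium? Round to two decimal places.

Each firm earns π_i = (188 - 2Q)q_i - 5q_i.
First-order condition (treating rivals' output as given): 183 - 4q_i - 2q_j = 0.
By symmetry each firm produces the same amount; substituting q_j = q_i yields q_i = 183/6 = 61/2.

30.50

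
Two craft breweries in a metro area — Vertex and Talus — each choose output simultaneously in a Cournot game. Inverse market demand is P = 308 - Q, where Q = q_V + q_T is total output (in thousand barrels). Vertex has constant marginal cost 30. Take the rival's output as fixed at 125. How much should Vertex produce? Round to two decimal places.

With the rival's output fixed at 125, Vertex's profit is π_V = (308 - 125 - q_V)q_V - (30q_V) = (183 - q_V)q_V - (30q_V).
∂π_V/∂q_V = 153 - 2q_V = 0, so q_V = 153/2.

76.50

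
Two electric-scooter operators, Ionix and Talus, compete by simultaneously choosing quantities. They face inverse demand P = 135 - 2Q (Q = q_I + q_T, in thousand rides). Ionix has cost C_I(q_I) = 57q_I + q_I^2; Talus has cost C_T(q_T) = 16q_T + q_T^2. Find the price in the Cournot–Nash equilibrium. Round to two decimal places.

85.75

Ionix's profit: π_I = (135 - 2Q)q_I - (57q_I + q_I²). Setting ∂π_I/∂q_I = 0: 78 - 6q_I - 2(q_T) = 0.
Talus's profit: π_T = (135 - 2Q)q_T - (16q_T + q_T²). Setting ∂π_T/∂q_T = 0: 119 - 6q_T - 2(q_I) = 0.
Best responses: q_I = (78 - 2q_T)/6, q_T = (119 - 2q_I)/6.
Solving the pair: q_I = 115/16, q_T = 279/16.
Total output Q = 197/8, so price P = 135 - 2·(197/8) = 343/4.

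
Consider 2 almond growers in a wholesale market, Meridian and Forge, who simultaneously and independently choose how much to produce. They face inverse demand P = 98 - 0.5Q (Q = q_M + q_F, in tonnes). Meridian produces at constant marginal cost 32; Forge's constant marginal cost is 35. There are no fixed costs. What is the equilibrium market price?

Meridian's profit: π_M = (98 - 0.5Q)q_M - (32q_M). Setting ∂π_M/∂q_M = 0: 66 - q_M - (1/2)(q_F) = 0.
Forge's first-order condition: 63 - q_F - (1/2)(q_M) = 0.
So q_M = (66 - (1/2)q_F) and q_F = (63 - (1/2)q_M).
Solving the pair: q_M = 46, q_F = 40.
Total output Q = 86, so price P = 98 - (1/2)·86 = 55.

55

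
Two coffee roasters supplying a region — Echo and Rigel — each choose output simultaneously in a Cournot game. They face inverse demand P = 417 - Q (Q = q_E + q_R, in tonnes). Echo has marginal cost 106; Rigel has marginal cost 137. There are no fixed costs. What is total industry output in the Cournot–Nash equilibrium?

197

Echo's profit: π_E = (417 - Q)q_E - (106q_E). Setting ∂π_E/∂q_E = 0: 311 - 2q_E - (q_R) = 0.
Rigel's profit: π_R = (417 - Q)q_R - (137q_R). Setting ∂π_R/∂q_R = 0: 280 - 2q_R - (q_E) = 0.
Best responses: q_E = (311 - q_R)/2, q_R = (280 - q_E)/2.
Solving the pair: q_E = 114, q_R = 83.
Total output Q = 114 + 83 = 197.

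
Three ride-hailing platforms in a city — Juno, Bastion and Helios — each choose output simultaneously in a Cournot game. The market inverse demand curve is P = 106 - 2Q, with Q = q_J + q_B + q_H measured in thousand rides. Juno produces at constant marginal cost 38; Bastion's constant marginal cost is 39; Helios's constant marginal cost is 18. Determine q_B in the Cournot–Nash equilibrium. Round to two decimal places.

Juno's profit: π_J = (106 - 2Q)q_J - (38q_J). Setting ∂π_J/∂q_J = 0: 68 - 4q_J - 2(q_B + q_H) = 0.
Bastion's first-order condition: 67 - 4q_B - 2(q_J + q_H) = 0.
Helios's profit: π_H = (106 - 2Q)q_H - (18q_H). Setting ∂π_H/∂q_H = 0: 88 - 4q_H - 2(q_J + q_B) = 0.
Adding the 3 first-order conditions: 223 − 8Q = 0, so Q = 223/8.
Back-substituting: q_J = (68 − 223/4)/2 = 49/8, q_B = (67 − 223/4)/2 = 45/8, q_H = (88 − 223/4)/2 = 129/8.

5.63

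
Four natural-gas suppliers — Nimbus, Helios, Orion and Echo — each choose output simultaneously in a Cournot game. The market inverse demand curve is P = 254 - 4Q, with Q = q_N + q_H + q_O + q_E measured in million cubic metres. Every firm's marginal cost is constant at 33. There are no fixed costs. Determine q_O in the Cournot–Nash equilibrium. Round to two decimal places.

Each firm earns π_i = (254 - 4Q)q_i - 33q_i.
First-order condition (treating rivals' output as given): 221 - 8q_i - 4·Σ_{j≠i} q_j = 0.
By symmetry each firm produces the same amount; substituting Σ_{j≠i} q_j = 3q_i yields q_i = 221/20.

11.05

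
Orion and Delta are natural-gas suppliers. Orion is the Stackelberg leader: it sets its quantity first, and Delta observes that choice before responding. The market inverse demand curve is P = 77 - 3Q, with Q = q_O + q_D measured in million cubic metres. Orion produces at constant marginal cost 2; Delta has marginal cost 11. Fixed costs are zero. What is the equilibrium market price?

Solve by backward induction. Given q_O, the follower Delta maximises π_D = (77 - 3q_O - 3q_D)q_D - 11q_D.
∂π_D/∂q_D = 66 - 3q_O - 6q_D = 0 gives the reaction function q_D = (66 - 3q_O)/6.
The leader anticipates this reaction. Substituting into P = 77 - 3Q gives P = 44 - (3/2)q_O, so π_O = (44 - (3/2)q_O)q_O - 2q_O.
Leader FOC: 42 - 3q_O = 0, so q_O = 14.
Then q_D = (66 - 3·14)/6 = 4.
Total output Q = 18, so price P = 77 - 3·18 = 23.

23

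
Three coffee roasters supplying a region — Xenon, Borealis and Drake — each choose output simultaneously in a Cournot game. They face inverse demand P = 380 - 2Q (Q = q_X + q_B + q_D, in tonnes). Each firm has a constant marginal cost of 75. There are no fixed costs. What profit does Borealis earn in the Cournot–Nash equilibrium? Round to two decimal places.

2907.03

Each firm earns π_i = (380 - 2Q)q_i - 75q_i.
First-order condition (treating rivals' output as given): 305 - 4q_i - 2·Σ_{j≠i} q_j = 0.
With identical firms every q_j equals q_i, so Σ_{j≠i} q_j = 2q_i and 305 = 8q_i, giving q_i = 305/8.
Price P = 380 - 2·(915/8) = 605/4.
Borealis's profit: (605/4 - 75)·(305/8) = 2907.0313.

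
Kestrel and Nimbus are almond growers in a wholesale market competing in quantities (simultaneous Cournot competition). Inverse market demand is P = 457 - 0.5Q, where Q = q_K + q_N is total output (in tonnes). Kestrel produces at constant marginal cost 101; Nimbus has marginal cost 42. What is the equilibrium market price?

Kestrel's profit: π_K = (457 - 0.5Q)q_K - (101q_K). Setting ∂π_K/∂q_K = 0: 356 - q_K - (1/2)(q_N) = 0.
Nimbus's first-order condition: 415 - q_N - (1/2)(q_K) = 0.
So q_K = (356 - (1/2)q_N) and q_N = (415 - (1/2)q_K).
Substituting one into the other gives q_K = 198 and q_N = 316.
Total output Q = 514, so price P = 457 - (1/2)·514 = 200.

200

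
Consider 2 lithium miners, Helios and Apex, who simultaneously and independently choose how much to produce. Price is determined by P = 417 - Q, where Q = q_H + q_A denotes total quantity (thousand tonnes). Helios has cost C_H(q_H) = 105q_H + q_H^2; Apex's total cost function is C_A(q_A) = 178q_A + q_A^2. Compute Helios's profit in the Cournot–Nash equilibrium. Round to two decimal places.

Helios's profit: π_H = (417 - Q)q_H - (105q_H + q_H²). Setting ∂π_H/∂q_H = 0: 312 - 4q_H - (q_A) = 0.
Apex's first-order condition: 239 - 4q_A - (q_H) = 0.
Rearranging gives the reaction functions q_H = (312 - q_A)/4 and q_A = (239 - q_H)/4.
Substituting one into the other gives q_H = 1009/15 and q_A = 644/15.
Price P = 417 - 551/5 = 1534/5.
Helios's profit: (1534/5)·(1009/15) - 105·(1009/15) - (1009/15)² = 9049.6089.

9049.61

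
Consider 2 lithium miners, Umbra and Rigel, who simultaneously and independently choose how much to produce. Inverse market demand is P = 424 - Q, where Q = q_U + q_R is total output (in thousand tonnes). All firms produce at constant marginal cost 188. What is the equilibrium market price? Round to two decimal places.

266.67

A representative firm's profit is π_i = q_i(424 - Q) - 188q_i.
First-order condition (treating rivals' output as given): 236 - 2q_i - q_j = 0.
With identical firms every q_j equals q_i, so q_j = q_i and 236 = 3q_i, giving q_i = 236/3.
Total output Q = 472/3, so price P = 424 - 472/3 = 800/3.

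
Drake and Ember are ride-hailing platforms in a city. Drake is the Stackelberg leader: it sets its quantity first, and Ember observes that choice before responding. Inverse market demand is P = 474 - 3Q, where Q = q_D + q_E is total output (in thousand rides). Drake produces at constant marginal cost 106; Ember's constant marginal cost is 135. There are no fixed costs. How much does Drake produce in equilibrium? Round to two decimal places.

The follower Ember best-responds to any q_D: π_E = (474 - 3Q)q_E - 135q_E.
Setting the follower's marginal profit to zero, 339 - 3q_D - 6q_E = 0, i.e. q_E = (339 - 3q_D)/6.
The leader anticipates this reaction. Substituting into P = 474 - 3Q gives P = 609/2 - (3/2)q_D, so π_D = (609/2 - (3/2)q_D)q_D - 106q_D.
Leader FOC: 397/2 - 3q_D = 0, so q_D = 397/6.
Then q_E = (339 - 3·(397/6))/6 = 281/12.

66.17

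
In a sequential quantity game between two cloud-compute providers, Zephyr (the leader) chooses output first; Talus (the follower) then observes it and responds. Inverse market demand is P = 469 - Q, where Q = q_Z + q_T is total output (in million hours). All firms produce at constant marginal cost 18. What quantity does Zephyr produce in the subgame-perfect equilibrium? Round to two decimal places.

225.50

The follower Talus best-responds to any q_Z: π_T = (469 - Q)q_T - 18q_T.
Setting the follower's marginal profit to zero, 451 - q_Z - 2q_T = 0, i.e. q_T = (451 - q_Z)/2.
The leader anticipates this reaction. Substituting into P = 469 - Q gives P = 487/2 - (1/2)q_Z, so π_Z = (487/2 - (1/2)q_Z)q_Z - 18q_Z.
Leader FOC: 451/2 - q_Z = 0, so q_Z = 451/2.
Then q_T = (451 - 451/2)/2 = 451/4.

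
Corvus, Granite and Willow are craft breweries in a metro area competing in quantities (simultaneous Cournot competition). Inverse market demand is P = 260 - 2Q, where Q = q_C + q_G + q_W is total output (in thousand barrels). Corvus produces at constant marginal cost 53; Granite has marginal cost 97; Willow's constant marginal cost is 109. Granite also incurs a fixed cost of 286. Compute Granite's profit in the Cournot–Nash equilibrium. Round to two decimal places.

250.28

Corvus's profit: π_C = (260 - 2Q)q_C - (53q_C). Setting ∂π_C/∂q_C = 0: 207 - 4q_C - 2(q_G + q_W) = 0.
Granite's profit: π_G = (260 - 2Q)q_G - (97q_G). Setting ∂π_G/∂q_G = 0: 163 - 4q_G - 2(q_C + q_W) = 0.
Willow's first-order condition: 151 - 4q_W - 2(q_C + q_G) = 0.
Adding the 3 conditions: 521 − 4Q − 4Q = 0, i.e. Q = 521/8.
Back-substituting: q_C = (207 − 521/4)/2 = 307/8, q_G = (163 − 521/4)/2 = 131/8, q_W = (151 − 521/4)/2 = 83/8.
Price P = 260 - 2·(521/8) = 519/4.
Granite's profit: (519/4 - 97)·(131/8) - 286 = 250.2813.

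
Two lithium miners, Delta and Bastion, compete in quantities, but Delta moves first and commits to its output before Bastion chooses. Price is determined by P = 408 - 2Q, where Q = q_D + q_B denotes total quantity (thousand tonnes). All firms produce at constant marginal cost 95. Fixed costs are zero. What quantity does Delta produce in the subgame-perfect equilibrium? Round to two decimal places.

The follower Bastion best-responds to any q_D: π_B = (408 - 2Q)q_B - 95q_B.
∂π_B/∂q_B = 313 - 2q_D - 4q_B = 0 gives the reaction function q_B = (313 - 2q_D)/4.
Delta substitutes q_B(q_D) into its own profit: π_D = q_D(408 - 2q_D - (313 - 2q_D)/2) - 95q_D = (503/2 - q_D)q_D - 95q_D.
The leader's first-order condition 313/2 - 2q_D = 0 yields q_D = 313/4.
Then q_B = (313 - 2·(313/4))/4 = 313/8.

78.25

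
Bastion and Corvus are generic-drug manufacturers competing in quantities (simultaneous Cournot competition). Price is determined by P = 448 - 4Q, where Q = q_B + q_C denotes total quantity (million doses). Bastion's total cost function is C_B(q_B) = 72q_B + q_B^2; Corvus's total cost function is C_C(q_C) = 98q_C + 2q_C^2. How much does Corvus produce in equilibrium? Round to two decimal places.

19.19

Bastion's profit: π_B = (448 - 4Q)q_B - (72q_B + q_B²). Setting ∂π_B/∂q_B = 0: 376 - 10q_B - 4(q_C) = 0.
Corvus's first-order condition: 350 - 12q_C - 4(q_B) = 0.
Rearranging gives the reaction functions q_B = (376 - 4q_C)/10 and q_C = (350 - 4q_B)/12.
Solving the pair: q_B = 389/13, q_C = 499/26.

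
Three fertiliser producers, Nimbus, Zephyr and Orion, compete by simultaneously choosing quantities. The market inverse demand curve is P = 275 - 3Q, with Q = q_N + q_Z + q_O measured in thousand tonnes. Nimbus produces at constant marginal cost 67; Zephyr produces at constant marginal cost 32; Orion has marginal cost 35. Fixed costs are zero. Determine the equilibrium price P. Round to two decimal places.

102.25

Nimbus's profit: π_N = (275 - 3Q)q_N - (67q_N). Setting ∂π_N/∂q_N = 0: 208 - 6q_N - 3(q_Z + q_O) = 0.
Zephyr's first-order condition: 243 - 6q_Z - 3(q_N + q_O) = 0.
Orion's first-order condition: 240 - 6q_O - 3(q_N + q_Z) = 0.
Summing all 3 equations gives 691 − 12Q = 0, hence Q = 691/12.
Back-substituting: q_N = (208 − 691/4)/3 = 47/4, q_Z = (243 − 691/4)/3 = 281/12, q_O = (240 − 691/4)/3 = 269/12.
Total output Q = 691/12, so price P = 275 - 3·(691/12) = 409/4.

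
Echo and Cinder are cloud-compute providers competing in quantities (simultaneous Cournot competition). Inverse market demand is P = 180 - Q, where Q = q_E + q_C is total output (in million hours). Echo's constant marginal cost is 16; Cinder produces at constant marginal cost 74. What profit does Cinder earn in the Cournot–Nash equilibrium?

256

Echo's profit: π_E = (180 - Q)q_E - (16q_E). Setting ∂π_E/∂q_E = 0: 164 - 2q_E - (q_C) = 0.
Cinder's first-order condition: 106 - 2q_C - (q_E) = 0.
Rearranging gives the reaction functions q_E = (164 - q_C)/2 and q_C = (106 - q_E)/2.
Solving the pair: q_E = 74, q_C = 16.
Price P = 180 - 90 = 90.
Cinder's profit: (90 - 74)·16 = 256.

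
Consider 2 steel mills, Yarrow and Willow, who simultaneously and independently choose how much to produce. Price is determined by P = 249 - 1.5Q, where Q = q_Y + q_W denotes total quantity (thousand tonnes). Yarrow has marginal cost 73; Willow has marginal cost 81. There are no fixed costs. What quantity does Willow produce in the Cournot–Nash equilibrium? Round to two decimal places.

Yarrow's profit: π_Y = (249 - 1.5Q)q_Y - (73q_Y). Setting ∂π_Y/∂q_Y = 0: 176 - 3q_Y - (3/2)(q_W) = 0.
Willow's profit: π_W = (249 - 1.5Q)q_W - (81q_W). Setting ∂π_W/∂q_W = 0: 168 - 3q_W - (3/2)(q_Y) = 0.
Rearranging gives the reaction functions q_Y = (176 - (3/2)q_W)/3 and q_W = (168 - (3/2)q_Y)/3.
Solving the pair: q_Y = 368/9, q_W = 320/9.

35.56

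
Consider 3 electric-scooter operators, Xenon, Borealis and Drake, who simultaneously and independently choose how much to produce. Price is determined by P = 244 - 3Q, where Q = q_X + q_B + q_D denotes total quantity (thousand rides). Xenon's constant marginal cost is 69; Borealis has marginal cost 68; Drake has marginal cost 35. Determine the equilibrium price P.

104

Xenon's profit: π_X = (244 - 3Q)q_X - (69q_X). Setting ∂π_X/∂q_X = 0: 175 - 6q_X - 3(q_B + q_D) = 0.
Borealis's profit: π_B = (244 - 3Q)q_B - (68q_B). Setting ∂π_B/∂q_B = 0: 176 - 6q_B - 3(q_X + q_D) = 0.
Drake's first-order condition: 209 - 6q_D - 3(q_X + q_B) = 0.
Adding the 3 first-order conditions: 560 − 12Q = 0, so Q = 140/3.
Back-substituting: q_X = (175 − 140)/3 = 35/3, q_B = (176 − 140)/3 = 12, q_D = (209 − 140)/3 = 23.
Total output Q = 140/3, so price P = 244 - 3·(140/3) = 104.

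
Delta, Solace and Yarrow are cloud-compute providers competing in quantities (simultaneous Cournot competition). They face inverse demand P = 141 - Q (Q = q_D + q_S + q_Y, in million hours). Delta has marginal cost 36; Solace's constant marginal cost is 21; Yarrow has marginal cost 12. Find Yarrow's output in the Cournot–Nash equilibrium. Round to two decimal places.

40.50

Delta's profit: π_D = (141 - Q)q_D - (36q_D). Setting ∂π_D/∂q_D = 0: 105 - 2q_D - (q_S + q_Y) = 0.
Solace's profit: π_S = (141 - Q)q_S - (21q_S). Setting ∂π_S/∂q_S = 0: 120 - 2q_S - (q_D + q_Y) = 0.
Yarrow's profit: π_Y = (141 - Q)q_Y - (12q_Y). Setting ∂π_Y/∂q_Y = 0: 129 - 2q_Y - (q_D + q_S) = 0.
Summing all 3 equations gives 354 − 4Q = 0, hence Q = 177/2.
Back-substituting: q_D = (105 − 177/2) = 33/2, q_S = (120 − 177/2) = 63/2, q_Y = (129 − 177/2) = 81/2.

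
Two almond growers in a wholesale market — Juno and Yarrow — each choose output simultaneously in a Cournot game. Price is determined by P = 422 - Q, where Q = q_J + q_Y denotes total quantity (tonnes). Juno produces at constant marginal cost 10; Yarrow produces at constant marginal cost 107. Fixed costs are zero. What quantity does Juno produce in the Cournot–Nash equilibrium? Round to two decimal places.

Juno's profit: π_J = (422 - Q)q_J - (10q_J). Setting ∂π_J/∂q_J = 0: 412 - 2q_J - (q_Y) = 0.
Yarrow's first-order condition: 315 - 2q_Y - (q_J) = 0.
Best responses: q_J = (412 - q_Y)/2, q_Y = (315 - q_J)/2.
Substituting one into the other gives q_J = 509/3 and q_Y = 218/3.

169.67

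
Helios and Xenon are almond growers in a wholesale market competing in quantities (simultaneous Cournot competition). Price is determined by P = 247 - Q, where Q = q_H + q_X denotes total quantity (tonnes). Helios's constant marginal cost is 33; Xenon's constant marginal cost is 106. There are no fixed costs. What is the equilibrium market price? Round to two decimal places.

128.67

Helios's profit: π_H = (247 - Q)q_H - (33q_H). Setting ∂π_H/∂q_H = 0: 214 - 2q_H - (q_X) = 0.
Xenon's profit: π_X = (247 - Q)q_X - (106q_X). Setting ∂π_X/∂q_X = 0: 141 - 2q_X - (q_H) = 0.
Rearranging gives the reaction functions q_H = (214 - q_X)/2 and q_X = (141 - q_H)/2.
Substituting one into the other gives q_H = 287/3 and q_X = 68/3.
Total output Q = 355/3, so price P = 247 - 355/3 = 386/3.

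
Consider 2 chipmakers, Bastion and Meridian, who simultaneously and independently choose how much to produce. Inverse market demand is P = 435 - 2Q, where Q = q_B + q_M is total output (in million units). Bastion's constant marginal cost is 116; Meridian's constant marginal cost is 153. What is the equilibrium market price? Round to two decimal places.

Bastion's profit: π_B = (435 - 2Q)q_B - (116q_B). Setting ∂π_B/∂q_B = 0: 319 - 4q_B - 2(q_M) = 0.
Meridian's first-order condition: 282 - 4q_M - 2(q_B) = 0.
Best responses: q_B = (319 - 2q_M)/4, q_M = (282 - 2q_B)/4.
Solving the pair: q_B = 178/3, q_M = 245/6.
Total output Q = 601/6, so price P = 435 - 2·(601/6) = 704/3.

234.67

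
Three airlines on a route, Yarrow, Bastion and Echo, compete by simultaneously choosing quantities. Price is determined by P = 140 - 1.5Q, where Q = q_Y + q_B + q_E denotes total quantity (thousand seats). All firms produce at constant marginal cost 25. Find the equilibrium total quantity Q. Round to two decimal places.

Each firm earns π_i = (140 - 1.5Q)q_i - 25q_i.
Setting ∂π_i/∂q_i = 0 with rivals' quantities fixed: 115 - 3q_i - (3/2)·Σ_{j≠i} q_j = 0.
With identical firms every q_j equals q_i, so Σ_{j≠i} q_j = 2q_i and 115 = 6q_i, giving q_i = 115/6.
Total output Q = 115/6 + 115/6 + 115/6 = 115/2.

57.50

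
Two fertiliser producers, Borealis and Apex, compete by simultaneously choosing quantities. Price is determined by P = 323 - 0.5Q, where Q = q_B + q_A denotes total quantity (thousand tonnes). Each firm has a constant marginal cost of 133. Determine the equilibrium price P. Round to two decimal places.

196.33

A representative firm's profit is π_i = q_i(323 - 0.5Q) - 133q_i.
First-order condition (treating rivals' output as given): 190 - q_i - (1/2)q_j = 0.
By symmetry each firm produces the same amount; substituting q_j = q_i yields q_i = 190/(3/2) = 380/3.
Total output Q = 760/3, so price P = 323 - (1/2)·(760/3) = 589/3.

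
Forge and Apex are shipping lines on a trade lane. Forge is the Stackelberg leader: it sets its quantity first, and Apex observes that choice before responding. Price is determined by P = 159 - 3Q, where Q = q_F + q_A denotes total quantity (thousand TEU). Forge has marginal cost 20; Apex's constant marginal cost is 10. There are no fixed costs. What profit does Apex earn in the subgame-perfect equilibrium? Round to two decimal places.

595.02

The follower Apex best-responds to any q_F: π_A = (159 - 3Q)q_A - 10q_A.
∂π_A/∂q_A = 149 - 3q_F - 6q_A = 0 gives the reaction function q_A = (149 - 3q_F)/6.
The leader anticipates this reaction. Substituting into P = 159 - 3Q gives P = 169/2 - (3/2)q_F, so π_F = (169/2 - (3/2)q_F)q_F - 20q_F.
Leader FOC: 129/2 - 3q_F = 0, so q_F = 43/2.
Then q_A = (149 - 3·(43/2))/6 = 169/12.
Price P = 159 - 3·(427/12) = 209/4.
Apex's profit: (209/4 - 10)·(169/12) = 595.0208.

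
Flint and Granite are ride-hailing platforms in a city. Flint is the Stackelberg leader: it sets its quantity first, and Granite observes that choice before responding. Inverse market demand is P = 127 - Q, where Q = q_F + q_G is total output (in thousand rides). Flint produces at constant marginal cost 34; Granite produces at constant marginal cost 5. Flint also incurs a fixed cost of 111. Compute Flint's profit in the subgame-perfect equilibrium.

401

The follower Granite best-responds to any q_F: π_G = (127 - Q)q_G - 5q_G.
Setting the follower's marginal profit to zero, 122 - q_F - 2q_G = 0, i.e. q_G = (122 - q_F)/2.
The leader anticipates this reaction. Substituting into P = 127 - Q gives P = 66 - (1/2)q_F, so π_F = (66 - (1/2)q_F)q_F - 34q_F.
The leader's first-order condition 32 - q_F = 0 yields q_F = 32.
Then q_G = (122 - 32)/2 = 45.
Price P = 127 - 77 = 50.
Flint's profit: (50 - 34)·32 - 111 = 401.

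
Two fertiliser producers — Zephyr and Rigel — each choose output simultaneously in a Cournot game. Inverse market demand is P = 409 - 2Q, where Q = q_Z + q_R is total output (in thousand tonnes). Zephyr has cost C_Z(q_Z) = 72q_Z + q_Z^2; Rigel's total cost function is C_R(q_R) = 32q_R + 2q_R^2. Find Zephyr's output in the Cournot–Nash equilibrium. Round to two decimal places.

Zephyr's profit: π_Z = (409 - 2Q)q_Z - (72q_Z + q_Z²). Setting ∂π_Z/∂q_Z = 0: 337 - 6q_Z - 2(q_R) = 0.
Rigel's profit: π_R = (409 - 2Q)q_R - (32q_R + 2q_R²). Setting ∂π_R/∂q_R = 0: 377 - 8q_R - 2(q_Z) = 0.
Rearranging gives the reaction functions q_Z = (337 - 2q_R)/6 and q_R = (377 - 2q_Z)/8.
Substituting one into the other gives q_Z = 971/22 and q_R = 397/11.

44.14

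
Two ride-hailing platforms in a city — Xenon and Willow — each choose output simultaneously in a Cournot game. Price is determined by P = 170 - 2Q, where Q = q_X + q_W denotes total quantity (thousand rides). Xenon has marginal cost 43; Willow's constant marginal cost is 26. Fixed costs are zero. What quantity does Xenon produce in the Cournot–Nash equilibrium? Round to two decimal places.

18.33

Xenon's profit: π_X = (170 - 2Q)q_X - (43q_X). Setting ∂π_X/∂q_X = 0: 127 - 4q_X - 2(q_W) = 0.
Willow's first-order condition: 144 - 4q_W - 2(q_X) = 0.
Best responses: q_X = (127 - 2q_W)/4, q_W = (144 - 2q_X)/4.
Solving the pair: q_X = 55/3, q_W = 161/6.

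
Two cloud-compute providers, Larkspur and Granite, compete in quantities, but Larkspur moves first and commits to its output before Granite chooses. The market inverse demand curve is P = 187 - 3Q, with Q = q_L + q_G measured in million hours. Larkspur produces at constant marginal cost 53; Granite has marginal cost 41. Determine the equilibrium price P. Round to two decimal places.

The follower Granite best-responds to any q_L: π_G = (187 - 3Q)q_G - 41q_G.
Setting the follower's marginal profit to zero, 146 - 3q_L - 6q_G = 0, i.e. q_G = (146 - 3q_L)/6.
The leader anticipates this reaction. Substituting into P = 187 - 3Q gives P = 114 - (3/2)q_L, so π_L = (114 - (3/2)q_L)q_L - 53q_L.
Maximising: ∂π_L/∂q_L = 61 - 3q_L = 0, giving q_L = 61/3.
Then q_G = (146 - 3·(61/3))/6 = 85/6.
Total output Q = 69/2, so price P = 187 - 3·(69/2) = 167/2.

83.50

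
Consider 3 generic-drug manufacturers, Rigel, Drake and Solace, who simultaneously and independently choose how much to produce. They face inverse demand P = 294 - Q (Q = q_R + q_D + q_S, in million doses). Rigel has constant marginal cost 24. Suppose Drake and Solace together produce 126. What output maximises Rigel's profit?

With rivals' combined output fixed at 126, Rigel's profit is π_R = (294 - 126 - q_R)q_R - (24q_R) = (168 - q_R)q_R - (24q_R).
∂π_R/∂q_R = 144 - 2q_R = 0, so q_R = 72.

72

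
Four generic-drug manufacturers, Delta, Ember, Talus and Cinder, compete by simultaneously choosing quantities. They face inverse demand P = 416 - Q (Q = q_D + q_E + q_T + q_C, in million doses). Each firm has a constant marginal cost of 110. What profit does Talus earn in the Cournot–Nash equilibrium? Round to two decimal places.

A representative firm's profit is π_i = q_i(416 - Q) - 110q_i.
First-order condition (treating rivals' output as given): 306 - 2q_i - Σ_{j≠i} q_j = 0.
By symmetry each firm produces the same amount; substituting Σ_{j≠i} q_j = 3q_i yields q_i = 306/5.
Price P = 416 - 1224/5 = 856/5.
Talus's profit: (856/5 - 110)·(306/5) = 3745.4400.

3745.44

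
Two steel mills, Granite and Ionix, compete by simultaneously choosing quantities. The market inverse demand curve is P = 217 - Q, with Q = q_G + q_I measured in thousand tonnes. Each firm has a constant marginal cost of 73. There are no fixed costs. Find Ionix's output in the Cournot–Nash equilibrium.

48

Each firm earns π_i = (217 - Q)q_i - 73q_i.
Setting ∂π_i/∂q_i = 0 with rivals' quantities fixed: 144 - 2q_i - q_j = 0.
By symmetry each firm produces the same amount; substituting q_j = q_i yields q_i = 144/3 = 48.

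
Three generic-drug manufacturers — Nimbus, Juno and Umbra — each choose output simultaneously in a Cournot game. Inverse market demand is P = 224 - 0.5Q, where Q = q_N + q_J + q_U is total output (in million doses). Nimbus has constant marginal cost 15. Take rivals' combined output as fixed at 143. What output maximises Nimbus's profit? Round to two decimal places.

137.50

With rivals' combined output fixed at 143, Nimbus's profit is π_N = (224 - (1/2)·143 - (1/2)q_N)q_N - (15q_N) = (305/2 - (1/2)q_N)q_N - (15q_N).
∂π_N/∂q_N = 275/2 - q_N = 0, so q_N = 275/2.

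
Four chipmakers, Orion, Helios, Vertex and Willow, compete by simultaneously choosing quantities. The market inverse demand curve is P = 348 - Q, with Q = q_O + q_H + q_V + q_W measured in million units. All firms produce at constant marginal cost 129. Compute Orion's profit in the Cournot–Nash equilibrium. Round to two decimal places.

1918.44

Each firm earns π_i = (348 - Q)q_i - 129q_i.
First-order condition (treating rivals' output as given): 219 - 2q_i - Σ_{j≠i} q_j = 0.
By symmetry each firm produces the same amount; substituting Σ_{j≠i} q_j = 3q_i yields q_i = 219/5.
Price P = 348 - 876/5 = 864/5.
Orion's profit: (864/5 - 129)·(219/5) = 1918.4400.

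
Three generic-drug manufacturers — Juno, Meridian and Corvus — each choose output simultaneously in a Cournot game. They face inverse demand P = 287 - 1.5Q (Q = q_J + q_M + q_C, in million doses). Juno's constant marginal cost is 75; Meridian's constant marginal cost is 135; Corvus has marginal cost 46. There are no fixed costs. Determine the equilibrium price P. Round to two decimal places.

Juno's profit: π_J = (287 - 1.5Q)q_J - (75q_J). Setting ∂π_J/∂q_J = 0: 212 - 3q_J - (3/2)(q_M + q_C) = 0.
Meridian's profit: π_M = (287 - 1.5Q)q_M - (135q_M). Setting ∂π_M/∂q_M = 0: 152 - 3q_M - (3/2)(q_J + q_C) = 0.
Corvus's first-order condition: 241 - 3q_C - (3/2)(q_J + q_M) = 0.
Adding the 3 conditions: 605 − 3Q − 3Q = 0, i.e. Q = 605/6.
Back-substituting: q_J = (212 − 605/4)/(3/2) = 81/2, q_M = (152 − 605/4)/(3/2) = 1/2, q_C = (241 − 605/4)/(3/2) = 359/6.
Total output Q = 605/6, so price P = 287 - (3/2)·(605/6) = 543/4.

135.75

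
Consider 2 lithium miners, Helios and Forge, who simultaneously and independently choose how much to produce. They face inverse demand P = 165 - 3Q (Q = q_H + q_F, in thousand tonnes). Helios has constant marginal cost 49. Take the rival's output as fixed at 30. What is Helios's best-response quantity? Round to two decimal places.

4.33

With the rival's output fixed at 30, Helios's profit is π_H = (165 - 3·30 - 3q_H)q_H - (49q_H) = (75 - 3q_H)q_H - (49q_H).
∂π_H/∂q_H = 26 - 6q_H = 0, so q_H = 13/3.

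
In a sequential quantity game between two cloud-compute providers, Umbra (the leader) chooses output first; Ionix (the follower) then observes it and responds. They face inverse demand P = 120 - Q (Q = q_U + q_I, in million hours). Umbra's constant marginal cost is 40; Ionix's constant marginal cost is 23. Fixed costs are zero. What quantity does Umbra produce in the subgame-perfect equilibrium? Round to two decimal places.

The follower Ionix best-responds to any q_U: π_I = (120 - Q)q_I - 23q_I.
Follower FOC: 97 - q_U - 2q_I = 0, so q_I(q_U) = (97 - q_U)/2.
The leader anticipates this reaction. Substituting into P = 120 - Q gives P = 143/2 - (1/2)q_U, so π_U = (143/2 - (1/2)q_U)q_U - 40q_U.
Leader FOC: 63/2 - q_U = 0, so q_U = 63/2.
Then q_I = (97 - 63/2)/2 = 131/4.

31.50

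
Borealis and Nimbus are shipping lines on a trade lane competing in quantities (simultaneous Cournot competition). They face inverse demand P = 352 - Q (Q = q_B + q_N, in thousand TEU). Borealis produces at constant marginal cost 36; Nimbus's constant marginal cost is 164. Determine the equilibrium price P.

184

Borealis's profit: π_B = (352 - Q)q_B - (36q_B). Setting ∂π_B/∂q_B = 0: 316 - 2q_B - (q_N) = 0.
Nimbus's first-order condition: 188 - 2q_N - (q_B) = 0.
Best responses: q_B = (316 - q_N)/2, q_N = (188 - q_B)/2.
Substituting one into the other gives q_B = 148 and q_N = 20.
Total output Q = 168, so price P = 352 - 168 = 184.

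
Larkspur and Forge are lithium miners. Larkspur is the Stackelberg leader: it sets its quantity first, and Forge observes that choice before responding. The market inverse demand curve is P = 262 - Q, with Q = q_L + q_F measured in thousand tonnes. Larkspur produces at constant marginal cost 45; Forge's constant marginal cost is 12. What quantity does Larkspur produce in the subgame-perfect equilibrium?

92

The follower Forge best-responds to any q_L: π_F = (262 - Q)q_F - 12q_F.
∂π_F/∂q_F = 250 - q_L - 2q_F = 0 gives the reaction function q_F = (250 - q_L)/2.
Larkspur substitutes q_F(q_L) into its own profit: π_L = q_L(262 - q_L - (250 - q_L)/2) - 45q_L = (137 - (1/2)q_L)q_L - 45q_L.
The leader's first-order condition 92 - q_L = 0 yields q_L = 92.
Then q_F = (250 - 92)/2 = 79.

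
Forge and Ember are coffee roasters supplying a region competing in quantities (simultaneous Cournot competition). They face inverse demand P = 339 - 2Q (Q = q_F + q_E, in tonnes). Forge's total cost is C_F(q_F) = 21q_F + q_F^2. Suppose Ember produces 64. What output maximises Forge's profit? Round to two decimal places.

With the rival's output fixed at 64, Forge's profit is π_F = (339 - 2·64 - 2q_F)q_F - (21q_F + q_F²) = (211 - 2q_F)q_F - (21q_F + q_F²).
∂π_F/∂q_F = 190 - 6q_F = 0, so q_F = 95/3.

31.67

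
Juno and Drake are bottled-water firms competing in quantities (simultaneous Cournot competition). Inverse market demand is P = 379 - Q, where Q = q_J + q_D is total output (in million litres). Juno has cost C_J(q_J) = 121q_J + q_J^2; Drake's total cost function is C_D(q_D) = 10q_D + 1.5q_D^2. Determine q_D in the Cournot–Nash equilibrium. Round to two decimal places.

Juno's profit: π_J = (379 - Q)q_J - (121q_J + q_J²). Setting ∂π_J/∂q_J = 0: 258 - 4q_J - (q_D) = 0.
Drake's first-order condition: 369 - 5q_D - (q_J) = 0.
So q_J = (258 - q_D)/4 and q_D = (369 - q_J)/5.
Solving the pair: q_J = 921/19, q_D = 1218/19.

64.11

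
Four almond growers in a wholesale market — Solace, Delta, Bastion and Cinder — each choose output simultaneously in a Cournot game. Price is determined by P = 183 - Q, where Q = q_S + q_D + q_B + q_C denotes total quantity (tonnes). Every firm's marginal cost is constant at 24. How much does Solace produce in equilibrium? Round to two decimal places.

A representative firm's profit is π_i = q_i(183 - Q) - 24q_i.
Setting ∂π_i/∂q_i = 0 with rivals' quantities fixed: 159 - 2q_i - Σ_{j≠i} q_j = 0.
By symmetry each firm produces the same amount; substituting Σ_{j≠i} q_j = 3q_i yields q_i = 159/5.

31.80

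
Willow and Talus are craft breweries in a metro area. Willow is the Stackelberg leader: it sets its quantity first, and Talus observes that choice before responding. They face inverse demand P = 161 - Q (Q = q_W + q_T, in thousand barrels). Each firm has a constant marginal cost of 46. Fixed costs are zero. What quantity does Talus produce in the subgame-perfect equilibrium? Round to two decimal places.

Solve by backward induction. Given q_W, the follower Talus maximises π_T = (161 - q_W - q_T)q_T - 46q_T.
∂π_T/∂q_T = 115 - q_W - 2q_T = 0 gives the reaction function q_T = (115 - q_W)/2.
The leader anticipates this reaction. Substituting into P = 161 - Q gives P = 207/2 - (1/2)q_W, so π_W = (207/2 - (1/2)q_W)q_W - 46q_W.
The leader's first-order condition 115/2 - q_W = 0 yields q_W = 115/2.
Then q_T = (115 - 115/2)/2 = 115/4.

28.75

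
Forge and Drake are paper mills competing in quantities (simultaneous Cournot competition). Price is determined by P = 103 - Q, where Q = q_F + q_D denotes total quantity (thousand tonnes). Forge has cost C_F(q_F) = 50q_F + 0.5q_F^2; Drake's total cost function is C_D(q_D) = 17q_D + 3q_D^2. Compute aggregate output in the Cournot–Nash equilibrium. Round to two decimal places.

23.61

Forge's profit: π_F = (103 - Q)q_F - (50q_F + (1/2)q_F²). Setting ∂π_F/∂q_F = 0: 53 - 3q_F - (q_D) = 0.
Drake's profit: π_D = (103 - Q)q_D - (17q_D + 3q_D²). Setting ∂π_D/∂q_D = 0: 86 - 8q_D - (q_F) = 0.
Best responses: q_F = (53 - q_D)/3, q_D = (86 - q_F)/8.
Substituting one into the other gives q_F = 338/23 and q_D = 205/23.
Total output Q = 338/23 + 205/23 = 543/23.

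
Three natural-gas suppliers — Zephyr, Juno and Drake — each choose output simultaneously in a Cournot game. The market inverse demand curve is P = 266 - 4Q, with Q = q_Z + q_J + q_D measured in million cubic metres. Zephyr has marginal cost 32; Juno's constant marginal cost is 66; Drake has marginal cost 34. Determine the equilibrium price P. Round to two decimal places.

Zephyr's profit: π_Z = (266 - 4Q)q_Z - (32q_Z). Setting ∂π_Z/∂q_Z = 0: 234 - 8q_Z - 4(q_J + q_D) = 0.
Juno's first-order condition: 200 - 8q_J - 4(q_Z + q_D) = 0.
Drake's first-order condition: 232 - 8q_D - 4(q_Z + q_J) = 0.
Summing all 3 equations gives 666 − 16Q = 0, hence Q = 333/8.
Back-substituting: q_Z = (234 − 333/2)/4 = 135/8, q_J = (200 − 333/2)/4 = 67/8, q_D = (232 − 333/2)/4 = 131/8.
Total output Q = 333/8, so price P = 266 - 4·(333/8) = 199/2.

99.50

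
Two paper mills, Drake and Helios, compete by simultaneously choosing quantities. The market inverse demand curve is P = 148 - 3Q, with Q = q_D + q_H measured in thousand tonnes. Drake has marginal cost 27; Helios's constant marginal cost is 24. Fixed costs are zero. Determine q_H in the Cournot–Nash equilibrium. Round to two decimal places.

Drake's profit: π_D = (148 - 3Q)q_D - (27q_D). Setting ∂π_D/∂q_D = 0: 121 - 6q_D - 3(q_H) = 0.
Helios's first-order condition: 124 - 6q_H - 3(q_D) = 0.
So q_D = (121 - 3q_H)/6 and q_H = (124 - 3q_D)/6.
Substituting one into the other gives q_D = 118/9 and q_H = 127/9.

14.11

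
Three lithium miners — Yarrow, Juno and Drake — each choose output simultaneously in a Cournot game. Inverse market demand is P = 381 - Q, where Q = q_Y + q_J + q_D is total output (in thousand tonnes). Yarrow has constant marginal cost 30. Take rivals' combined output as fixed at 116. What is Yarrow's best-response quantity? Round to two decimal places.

With rivals' combined output fixed at 116, Yarrow's profit is π_Y = (381 - 116 - q_Y)q_Y - (30q_Y) = (265 - q_Y)q_Y - (30q_Y).
∂π_Y/∂q_Y = 235 - 2q_Y = 0, so q_Y = 235/2.

117.50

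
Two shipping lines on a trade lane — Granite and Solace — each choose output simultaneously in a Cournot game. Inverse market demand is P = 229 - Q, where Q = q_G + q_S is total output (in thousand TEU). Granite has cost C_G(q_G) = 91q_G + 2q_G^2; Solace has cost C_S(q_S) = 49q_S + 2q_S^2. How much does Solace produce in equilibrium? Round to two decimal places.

Granite's profit: π_G = (229 - Q)q_G - (91q_G + 2q_G²). Setting ∂π_G/∂q_G = 0: 138 - 6q_G - (q_S) = 0.
Solace's first-order condition: 180 - 6q_S - (q_G) = 0.
Best responses: q_G = (138 - q_S)/6, q_S = (180 - q_G)/6.
Substituting one into the other gives q_G = 648/35 and q_S = 942/35.

26.91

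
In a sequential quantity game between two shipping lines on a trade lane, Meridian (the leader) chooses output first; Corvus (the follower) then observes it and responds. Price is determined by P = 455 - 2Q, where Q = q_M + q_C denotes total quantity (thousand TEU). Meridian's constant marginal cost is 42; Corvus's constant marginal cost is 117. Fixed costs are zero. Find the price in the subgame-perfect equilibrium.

164

The follower Corvus best-responds to any q_M: π_C = (455 - 2Q)q_C - 117q_C.
∂π_C/∂q_C = 338 - 2q_M - 4q_C = 0 gives the reaction function q_C = (338 - 2q_M)/4.
The leader anticipates this reaction. Substituting into P = 455 - 2Q gives P = 286 - q_M, so π_M = (286 - q_M)q_M - 42q_M.
Leader FOC: 244 - 2q_M = 0, so q_M = 122.
Then q_C = (338 - 2·122)/4 = 47/2.
Total output Q = 291/2, so price P = 455 - 2·(291/2) = 164.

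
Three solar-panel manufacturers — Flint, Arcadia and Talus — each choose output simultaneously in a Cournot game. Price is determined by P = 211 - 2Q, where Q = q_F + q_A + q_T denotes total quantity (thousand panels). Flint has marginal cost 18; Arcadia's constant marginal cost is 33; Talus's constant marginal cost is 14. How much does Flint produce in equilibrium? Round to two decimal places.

25.50

Flint's profit: π_F = (211 - 2Q)q_F - (18q_F). Setting ∂π_F/∂q_F = 0: 193 - 4q_F - 2(q_A + q_T) = 0.
Arcadia's first-order condition: 178 - 4q_A - 2(q_F + q_T) = 0.
Talus's profit: π_T = (211 - 2Q)q_T - (14q_T). Setting ∂π_T/∂q_T = 0: 197 - 4q_T - 2(q_F + q_A) = 0.
Summing all 3 equations gives 568 − 8Q = 0, hence Q = 71.
Back-substituting: q_F = (193 − 142)/2 = 51/2, q_A = (178 − 142)/2 = 18, q_T = (197 − 142)/2 = 55/2.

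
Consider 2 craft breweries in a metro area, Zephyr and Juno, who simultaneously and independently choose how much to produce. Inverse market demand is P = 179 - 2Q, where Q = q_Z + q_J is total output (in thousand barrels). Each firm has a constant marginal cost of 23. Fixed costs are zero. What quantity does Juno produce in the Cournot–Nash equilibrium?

26

A representative firm's profit is π_i = q_i(179 - 2Q) - 23q_i.
Setting ∂π_i/∂q_i = 0 with rivals' quantities fixed: 156 - 4q_i - 2q_j = 0.
By symmetry each firm produces the same amount; substituting q_j = q_i yields q_i = 156/6 = 26.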